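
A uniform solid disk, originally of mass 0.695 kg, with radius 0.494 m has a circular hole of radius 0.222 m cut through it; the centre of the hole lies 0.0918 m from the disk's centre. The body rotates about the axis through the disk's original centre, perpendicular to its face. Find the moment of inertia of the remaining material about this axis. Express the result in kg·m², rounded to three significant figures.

Unpierced body about its centre: I₀ = (1/2)MR² = (1/2)(0.695)(0.494)² = 0.084803 kg·m².
The removed disk has mass m = M·(r/R)² = (0.695)(0.222/0.494)² = 0.14036 kg (same uniform areal density).
Its moment of inertia about the rotation axis (parallel-axis theorem): I_hole = (1/2)mr² + md² = (1/2)(0.14036)(0.222)² + (0.14036)(0.0918)² = 0.0046415 kg·m².
Treating the hole as negative mass, I = I₀ − I_hole = 0.084803 − 0.0046415 = 0.080161 kg·m².

0.0802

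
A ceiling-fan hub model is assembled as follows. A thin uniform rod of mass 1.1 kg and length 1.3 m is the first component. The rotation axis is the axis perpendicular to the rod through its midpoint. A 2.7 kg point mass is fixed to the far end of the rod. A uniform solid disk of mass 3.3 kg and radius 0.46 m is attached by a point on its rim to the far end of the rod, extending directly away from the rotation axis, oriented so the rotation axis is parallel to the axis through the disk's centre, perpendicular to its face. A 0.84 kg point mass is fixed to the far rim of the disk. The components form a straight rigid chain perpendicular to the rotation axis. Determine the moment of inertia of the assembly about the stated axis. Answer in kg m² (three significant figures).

Thin rod: I_cm = (1/12)ML² = (1/12)(1.1)(1.3)² = 0.15492 kg m²; axis through the centre, so I = 0.15492 kg m².
Point mass: I_cm = 0; centre at d = 0.65 m, so the parallel axis theorem gives I = 0 + (2.7)(0.65)² = 1.1408 kg m².
Solid disk: I_cm = (1/2)MR² = (1/2)(3.3)(0.46)² = 0.34914 kg m²; centre at d = 0.65 + 0.46 = 1.11 m, so the parallel axis theorem gives I = 0.34914 + (3.3)(1.11)² = 4.4151 kg m².
Point mass: I_cm = 0; centre at d = 0.65 + 0.46 + 0.46 = 1.57 m, so the parallel axis theorem gives I = 0 + (0.84)(1.57)² = 2.0705 kg m².
Total I = 0.15492 + 1.1408 + 4.4151 + 2.0705 = 7.7813 kg m².

7.78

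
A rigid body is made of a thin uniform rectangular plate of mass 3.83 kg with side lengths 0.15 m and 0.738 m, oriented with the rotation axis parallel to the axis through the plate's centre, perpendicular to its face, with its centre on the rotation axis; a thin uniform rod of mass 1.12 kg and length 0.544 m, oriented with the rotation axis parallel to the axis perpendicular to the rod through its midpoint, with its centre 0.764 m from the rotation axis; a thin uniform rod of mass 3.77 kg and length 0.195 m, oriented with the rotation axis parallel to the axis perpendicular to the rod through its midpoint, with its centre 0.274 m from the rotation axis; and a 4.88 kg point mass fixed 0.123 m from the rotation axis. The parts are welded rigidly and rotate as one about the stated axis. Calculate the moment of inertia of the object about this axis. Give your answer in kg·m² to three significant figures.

Rectangular plate: I_cm = (1/12)M(a²+b²) = (1/12)(3.83)[(0.15)² + (0.738)²] = 0.18101 kg·m²; axis through the centre, so I = 0.18101 kg·m².
Thin rod: I_cm = (1/12)ML² = (1/12)(1.12)(0.544)² = 0.027621 kg·m²; centre at d = 0.764 m, so I = I_cm + Md² gives I = 0.027621 + (1.12)(0.764)² = 0.68136 kg·m².
Thin rod: I_cm = (1/12)ML² = (1/12)(3.77)(0.195)² = 0.011946 kg·m²; centre at d = 0.274 m, so I = I_cm + Md² gives I = 0.011946 + (3.77)(0.274)² = 0.29498 kg·m².
Point mass: I_cm = 0; centre at d = 0.123 m, so I = I_cm + Md² gives I = 0 + (4.88)(0.123)² = 0.07383 kg·m².
Total I = 0.18101 + 0.68136 + 0.29498 + 0.07383 = 1.2312 kg·m².

1.23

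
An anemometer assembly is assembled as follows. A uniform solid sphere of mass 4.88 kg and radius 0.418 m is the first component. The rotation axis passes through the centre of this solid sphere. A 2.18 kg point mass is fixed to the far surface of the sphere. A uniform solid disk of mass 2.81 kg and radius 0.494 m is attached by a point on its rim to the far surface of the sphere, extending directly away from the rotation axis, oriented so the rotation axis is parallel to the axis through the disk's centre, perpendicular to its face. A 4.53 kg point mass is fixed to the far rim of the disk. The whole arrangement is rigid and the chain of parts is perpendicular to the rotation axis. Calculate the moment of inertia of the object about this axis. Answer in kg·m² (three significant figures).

Solid sphere: I_cm = (2/5)MR² = (2/5)(4.88)(0.418)² = 0.34106 kg·m²; axis through the centre, so I = 0.34106 kg·m².
Point mass: I_cm = 0; centre at d = 0.418 m, so the parallel axis theorem gives I = 0 + (2.18)(0.418)² = 0.3809 kg·m².
Solid disk: I_cm = (1/2)MR² = (1/2)(2.81)(0.494)² = 0.34287 kg·m²; centre at d = 0.418 + 0.494 = 0.912 m, so the parallel axis theorem gives I = 0.34287 + (2.81)(0.912)² = 2.6801 kg·m².
Point mass: I_cm = 0; centre at d = 0.418 + 0.494 + 0.494 = 1.406 m, so the parallel axis theorem gives I = 0 + (4.53)(1.406)² = 8.9551 kg·m².
Total I = 0.34106 + 0.3809 + 2.6801 + 8.9551 = 12.357 kg·m².

12.4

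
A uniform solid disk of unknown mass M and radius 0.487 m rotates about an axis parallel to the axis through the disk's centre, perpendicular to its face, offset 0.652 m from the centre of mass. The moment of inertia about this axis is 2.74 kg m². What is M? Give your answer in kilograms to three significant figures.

5.04

I = I_cm + Md² = (1/2)MR² + Md² = M·[0.5·(0.487)² + (0.652)²] = M·0.54369.
So M = 2.74 / 0.54369 = 5.0397 kg.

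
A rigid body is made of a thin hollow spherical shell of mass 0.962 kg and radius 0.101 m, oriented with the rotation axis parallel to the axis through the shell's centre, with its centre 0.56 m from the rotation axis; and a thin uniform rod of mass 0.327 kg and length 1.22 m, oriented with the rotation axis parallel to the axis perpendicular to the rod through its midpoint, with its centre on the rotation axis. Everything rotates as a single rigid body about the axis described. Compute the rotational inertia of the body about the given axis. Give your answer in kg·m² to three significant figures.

Spherical shell: I_cm = (2/3)MR² = (2/3)(0.962)(0.101)² = 0.0065422 kg·m²; centre at d = 0.56 m, so I = I_cm + Md² gives I = 0.0065422 + (0.962)(0.56)² = 0.30823 kg·m².
Thin rod: I_cm = (1/12)ML² = (1/12)(0.327)(1.22)² = 0.040559 kg·m²; axis through the centre, so I = 0.040559 kg·m².
Total I = 0.30823 + 0.040559 = 0.34878 kg·m².

0.349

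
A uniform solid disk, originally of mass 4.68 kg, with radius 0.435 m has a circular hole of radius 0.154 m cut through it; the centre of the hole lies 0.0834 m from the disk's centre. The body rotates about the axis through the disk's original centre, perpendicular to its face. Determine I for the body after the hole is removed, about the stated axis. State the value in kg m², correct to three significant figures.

Unpierced body about its centre: I₀ = (1/2)MR² = (1/2)(4.68)(0.435)² = 0.44279 kg m².
The removed disk has mass m = M·(r/R)² = (4.68)(0.154/0.435)² = 0.58656 kg (same uniform areal density).
Its moment of inertia about the rotation axis (parallel-axis theorem): I_hole = (1/2)mr² + md² = (1/2)(0.58656)(0.154)² + (0.58656)(0.0834)² = 0.011035 kg m².
Treating the hole as negative mass, I = I₀ − I_hole = 0.44279 − 0.011035 = 0.43175 kg m².

0.432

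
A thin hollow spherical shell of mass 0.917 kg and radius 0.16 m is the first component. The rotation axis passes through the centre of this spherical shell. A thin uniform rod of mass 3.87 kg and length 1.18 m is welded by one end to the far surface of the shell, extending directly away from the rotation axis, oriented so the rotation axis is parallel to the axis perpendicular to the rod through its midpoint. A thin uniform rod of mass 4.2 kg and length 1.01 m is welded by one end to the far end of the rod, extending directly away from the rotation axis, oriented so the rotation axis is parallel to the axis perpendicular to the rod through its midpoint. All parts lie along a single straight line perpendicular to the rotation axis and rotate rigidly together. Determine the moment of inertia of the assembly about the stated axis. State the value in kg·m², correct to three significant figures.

Spherical shell: I_cm = (2/3)MR² = (2/3)(0.917)(0.16)² = 0.01565 kg·m²; axis through the centre, so I = 0.01565 kg·m².
Thin rod: I_cm = (1/12)ML² = (1/12)(3.87)(1.18)² = 0.44905 kg·m²; centre at d = 0.16 + 0.59 = 0.75 m, so I = I_cm + Md² gives I = 0.44905 + (3.87)(0.75)² = 2.6259 kg·m².
Thin rod: I_cm = (1/12)ML² = (1/12)(4.2)(1.01)² = 0.35703 kg·m²; centre at d = 0.16 + 0.59 + 0.59 + 0.505 = 1.845 m, so I = I_cm + Md² gives I = 0.35703 + (4.2)(1.845)² = 14.654 kg·m².
Total I = 0.01565 + 2.6259 + 14.654 = 17.296 kg·m².

17.3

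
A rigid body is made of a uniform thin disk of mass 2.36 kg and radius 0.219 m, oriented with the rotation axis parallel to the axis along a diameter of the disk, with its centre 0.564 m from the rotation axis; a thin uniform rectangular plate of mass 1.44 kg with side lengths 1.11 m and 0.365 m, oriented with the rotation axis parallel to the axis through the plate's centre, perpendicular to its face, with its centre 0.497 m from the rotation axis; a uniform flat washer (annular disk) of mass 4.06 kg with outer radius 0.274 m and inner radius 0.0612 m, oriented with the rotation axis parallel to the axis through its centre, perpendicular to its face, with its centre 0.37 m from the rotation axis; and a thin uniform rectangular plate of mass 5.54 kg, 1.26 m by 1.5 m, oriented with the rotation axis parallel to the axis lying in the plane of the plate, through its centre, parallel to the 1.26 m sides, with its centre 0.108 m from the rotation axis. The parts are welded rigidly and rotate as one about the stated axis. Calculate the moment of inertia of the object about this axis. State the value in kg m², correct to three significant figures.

3.12

Thin disk: I_cm = (1/4)MR² = (1/4)(2.36)(0.219)² = 0.028297 kg m²; centre at d = 0.564 m, so the parallel axis theorem gives I = 0.028297 + (2.36)(0.564)² = 0.779 kg m².
Rectangular plate: I_cm = (1/12)M(a²+b²) = (1/12)(1.44)[(1.11)² + (0.365)²] = 0.16384 kg m²; centre at d = 0.497 m, so the parallel axis theorem gives I = 0.16384 + (1.44)(0.497)² = 0.51953 kg m².
Annular disk: I_cm = (1/2)M(R²+r²) = (1/2)(4.06)[(0.274)² + (0.0612)²] = 0.16001 kg m²; centre at d = 0.37 m, so the parallel axis theorem gives I = 0.16001 + (4.06)(0.37)² = 0.71582 kg m².
Rectangular plate: I_cm = (1/12)Mb² = (1/12)(5.54)(1.5)² = 1.0388 kg m²; centre at d = 0.108 m, so the parallel axis theorem gives I = 1.0388 + (5.54)(0.108)² = 1.1034 kg m².
Total I = 0.779 + 0.51953 + 0.71582 + 1.1034 = 3.1177 kg m².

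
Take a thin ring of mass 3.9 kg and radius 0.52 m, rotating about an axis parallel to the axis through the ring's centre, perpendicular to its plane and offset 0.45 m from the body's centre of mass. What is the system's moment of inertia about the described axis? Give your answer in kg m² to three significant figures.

1.84

I_cm = MR² = (3.9)(0.52)² = 1.0546 kg m²; centre at d = 0.45 m, so I = I_cm + Md² gives I = 1.0546 + (3.9)(0.45)² = 1.8443 kg m².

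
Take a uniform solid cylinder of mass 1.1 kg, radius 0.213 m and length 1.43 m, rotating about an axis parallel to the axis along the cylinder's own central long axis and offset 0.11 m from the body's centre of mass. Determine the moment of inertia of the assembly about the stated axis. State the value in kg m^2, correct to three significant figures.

0.0383

I_cm = (1/2)MR² = (1/2)(1.1)(0.213)² = 0.024953 kg m^2; centre at d = 0.11 m, so I = I_cm + Md² gives I = 0.024953 + (1.1)(0.11)² = 0.038263 kg m^2.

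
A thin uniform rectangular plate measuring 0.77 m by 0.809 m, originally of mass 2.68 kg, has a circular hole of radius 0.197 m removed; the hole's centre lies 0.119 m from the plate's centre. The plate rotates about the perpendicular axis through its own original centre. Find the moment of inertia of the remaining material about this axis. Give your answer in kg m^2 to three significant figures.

Unpierced body about its centre: I₀ = (1/12)M(a²+b²) = (1/12)(2.68)[(0.77)² + (0.809)²] = 0.27858 kg m^2.
The removed disk has mass m = M·πr²/(ab) = (2.68)·π(0.197)²/(0.77·0.809) = 0.52454 kg (same uniform areal density).
Its moment of inertia about the rotation axis (parallel-axis theorem): I_hole = (1/2)mr² + md² = (1/2)(0.52454)(0.197)² + (0.52454)(0.119)² = 0.017606 kg m^2.
Treating the hole as negative mass, I = I₀ − I_hole = 0.27858 − 0.017606 = 0.26098 kg m^2.

0.261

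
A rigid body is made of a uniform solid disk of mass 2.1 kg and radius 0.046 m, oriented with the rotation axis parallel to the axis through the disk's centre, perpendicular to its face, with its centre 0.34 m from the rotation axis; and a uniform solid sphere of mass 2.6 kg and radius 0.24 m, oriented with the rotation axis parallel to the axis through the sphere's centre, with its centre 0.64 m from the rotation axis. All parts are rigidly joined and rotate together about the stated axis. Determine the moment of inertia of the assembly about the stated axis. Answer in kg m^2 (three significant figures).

Solid disk: I_cm = (1/2)MR² = (1/2)(2.1)(0.046)² = 0.0022218 kg m^2; centre at d = 0.34 m, so the parallel axis theorem gives I = 0.0022218 + (2.1)(0.34)² = 0.24498 kg m^2.
Solid sphere: I_cm = (2/5)MR² = (2/5)(2.6)(0.24)² = 0.059904 kg m^2; centre at d = 0.64 m, so the parallel axis theorem gives I = 0.059904 + (2.6)(0.64)² = 1.1249 kg m^2.
Total I = 0.24498 + 1.1249 = 1.3698 kg m^2.

1.37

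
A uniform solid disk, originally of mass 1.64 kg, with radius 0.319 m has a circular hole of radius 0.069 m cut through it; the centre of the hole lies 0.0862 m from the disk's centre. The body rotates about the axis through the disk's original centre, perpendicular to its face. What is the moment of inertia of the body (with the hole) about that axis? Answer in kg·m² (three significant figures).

Unpierced body about its centre: I₀ = (1/2)MR² = (1/2)(1.64)(0.319)² = 0.083444 kg·m².
The removed disk has mass m = M·(r/R)² = (1.64)(0.069/0.319)² = 0.076729 kg (same uniform areal density).
Its moment of inertia about the rotation axis (parallel-axis theorem): I_hole = (1/2)mr² + md² = (1/2)(0.076729)(0.069)² + (0.076729)(0.0862)² = 0.00075279 kg·m².
Treating the hole as negative mass, I = I₀ − I_hole = 0.083444 − 0.00075279 = 0.082691 kg·m².

0.0827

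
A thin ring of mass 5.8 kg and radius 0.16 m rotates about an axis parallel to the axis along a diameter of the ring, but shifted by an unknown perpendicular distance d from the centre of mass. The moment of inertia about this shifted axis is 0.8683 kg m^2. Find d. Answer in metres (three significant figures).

About the centre-of-mass axis, I_cm = (1/2)MR² = (1/2)(5.8)(0.16)² = 0.07424 kg m^2.
Parallel axis theorem: I = I_cm + Md², so Md² = 0.8683 − 0.07424 = 0.79406 kg m^2.
d = √(0.79406 / 5.8) = 0.37001 m.

0.370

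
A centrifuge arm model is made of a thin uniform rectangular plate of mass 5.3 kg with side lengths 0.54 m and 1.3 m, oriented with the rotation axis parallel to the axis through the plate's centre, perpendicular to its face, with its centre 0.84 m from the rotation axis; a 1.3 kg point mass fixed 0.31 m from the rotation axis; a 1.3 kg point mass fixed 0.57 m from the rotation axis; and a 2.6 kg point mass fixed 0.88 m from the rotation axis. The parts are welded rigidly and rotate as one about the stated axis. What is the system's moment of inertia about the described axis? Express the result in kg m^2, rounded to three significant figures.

7.18

Rectangular plate: I_cm = (1/12)M(a²+b²) = (1/12)(5.3)[(0.54)² + (1.3)²] = 0.87521 kg m^2; centre at d = 0.84 m, so the parallel axis theorem gives I = 0.87521 + (5.3)(0.84)² = 4.6149 kg m^2.
Point mass: I_cm = 0; centre at d = 0.31 m, so the parallel axis theorem gives I = 0 + (1.3)(0.31)² = 0.12493 kg m^2.
Point mass: I_cm = 0; centre at d = 0.57 m, so the parallel axis theorem gives I = 0 + (1.3)(0.57)² = 0.42237 kg m^2.
Point mass: I_cm = 0; centre at d = 0.88 m, so the parallel axis theorem gives I = 0 + (2.6)(0.88)² = 2.0134 kg m^2.
Total I = 4.6149 + 0.12493 + 0.42237 + 2.0134 = 7.1756 kg m^2.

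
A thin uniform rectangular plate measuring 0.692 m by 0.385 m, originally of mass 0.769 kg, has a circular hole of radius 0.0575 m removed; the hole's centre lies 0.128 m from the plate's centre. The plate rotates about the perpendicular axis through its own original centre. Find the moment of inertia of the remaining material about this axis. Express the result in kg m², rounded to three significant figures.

0.0396

Unpierced body about its centre: I₀ = (1/12)M(a²+b²) = (1/12)(0.769)[(0.692)² + (0.385)²] = 0.040186 kg m².
The removed disk has mass m = M·πr²/(ab) = (0.769)·π(0.0575)²/(0.692·0.385) = 0.029981 kg (same uniform areal density).
Its moment of inertia about the rotation axis (parallel-axis theorem): I_hole = (1/2)mr² + md² = (1/2)(0.029981)(0.0575)² + (0.029981)(0.128)² = 0.00054077 kg m².
Treating the hole as negative mass, I = I₀ − I_hole = 0.040186 − 0.00054077 = 0.039645 kg m².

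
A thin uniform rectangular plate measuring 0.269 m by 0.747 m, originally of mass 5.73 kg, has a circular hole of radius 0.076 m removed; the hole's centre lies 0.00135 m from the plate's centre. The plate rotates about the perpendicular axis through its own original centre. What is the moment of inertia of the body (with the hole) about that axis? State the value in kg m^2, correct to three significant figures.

Unpierced body about its centre: I₀ = (1/12)M(a²+b²) = (1/12)(5.73)[(0.269)² + (0.747)²] = 0.301 kg m^2.
The removed disk has mass m = M·πr²/(ab) = (5.73)·π(0.076)²/(0.269·0.747) = 0.51744 kg (same uniform areal density).
Its moment of inertia about the rotation axis (parallel-axis theorem): I_hole = (1/2)mr² + md² = (1/2)(0.51744)(0.076)² + (0.51744)(0.00135)² = 0.0014953 kg m^2.
Treating the hole as negative mass, I = I₀ − I_hole = 0.301 − 0.0014953 = 0.29951 kg m^2.

0.300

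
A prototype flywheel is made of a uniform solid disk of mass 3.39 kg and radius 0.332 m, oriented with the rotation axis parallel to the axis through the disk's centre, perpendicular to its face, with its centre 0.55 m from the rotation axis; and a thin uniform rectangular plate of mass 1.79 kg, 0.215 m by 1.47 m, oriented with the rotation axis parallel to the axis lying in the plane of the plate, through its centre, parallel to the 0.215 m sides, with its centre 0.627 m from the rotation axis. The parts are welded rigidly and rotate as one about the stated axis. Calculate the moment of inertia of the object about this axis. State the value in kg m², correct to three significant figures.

Solid disk: I_cm = (1/2)MR² = (1/2)(3.39)(0.332)² = 0.18683 kg m²; centre at d = 0.55 m, so I = I_cm + Md² gives I = 0.18683 + (3.39)(0.55)² = 1.2123 kg m².
Rectangular plate: I_cm = (1/12)Mb² = (1/12)(1.79)(1.47)² = 0.32233 kg m²; centre at d = 0.627 m, so I = I_cm + Md² gives I = 0.32233 + (1.79)(0.627)² = 1.026 kg m².
Total I = 1.2123 + 1.026 = 2.2383 kg m².

2.24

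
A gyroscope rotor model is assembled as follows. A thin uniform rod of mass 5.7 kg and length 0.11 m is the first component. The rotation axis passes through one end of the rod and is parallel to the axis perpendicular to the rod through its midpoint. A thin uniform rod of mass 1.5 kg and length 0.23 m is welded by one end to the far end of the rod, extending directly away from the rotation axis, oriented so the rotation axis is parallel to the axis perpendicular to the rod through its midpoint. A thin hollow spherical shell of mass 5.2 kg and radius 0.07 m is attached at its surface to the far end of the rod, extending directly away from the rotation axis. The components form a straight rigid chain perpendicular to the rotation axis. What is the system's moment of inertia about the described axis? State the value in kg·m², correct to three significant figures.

Thin rod: I_cm = (1/12)ML² = (1/12)(5.7)(0.11)² = 0.0057475 kg·m²; centre at d = 0.055 m, so I = I_cm + Md² gives I = 0.0057475 + (5.7)(0.055)² = 0.02299 kg·m².
Thin rod: I_cm = (1/12)ML² = (1/12)(1.5)(0.23)² = 0.0066125 kg·m²; centre at d = 0.055 + 0.055 + 0.115 = 0.225 m, so I = I_cm + Md² gives I = 0.0066125 + (1.5)(0.225)² = 0.08255 kg·m².
Spherical shell: I_cm = (2/3)MR² = (2/3)(5.2)(0.07)² = 0.016987 kg·m²; centre at d = 0.055 + 0.055 + 0.115 + 0.115 + 0.07 = 0.41 m, so I = I_cm + Md² gives I = 0.016987 + (5.2)(0.41)² = 0.89111 kg·m².
Total I = 0.02299 + 0.08255 + 0.89111 = 0.99665 kg·m².

0.997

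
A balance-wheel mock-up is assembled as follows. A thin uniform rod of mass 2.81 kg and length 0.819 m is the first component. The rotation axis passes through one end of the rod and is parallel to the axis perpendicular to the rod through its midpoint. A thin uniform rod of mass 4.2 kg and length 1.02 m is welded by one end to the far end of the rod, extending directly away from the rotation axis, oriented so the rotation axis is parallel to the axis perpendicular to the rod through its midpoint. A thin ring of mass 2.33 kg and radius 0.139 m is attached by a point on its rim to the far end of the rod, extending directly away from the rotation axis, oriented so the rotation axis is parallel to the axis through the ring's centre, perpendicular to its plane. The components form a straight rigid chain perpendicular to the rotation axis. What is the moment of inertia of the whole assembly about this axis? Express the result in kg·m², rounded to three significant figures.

Thin rod: I_cm = (1/12)ML² = (1/12)(2.81)(0.819)² = 0.15707 kg·m²; centre at d = 0.4095 m, so I = I_cm + Md² gives I = 0.15707 + (2.81)(0.4095)² = 0.62828 kg·m².
Thin rod: I_cm = (1/12)ML² = (1/12)(4.2)(1.02)² = 0.36414 kg·m²; centre at d = 0.4095 + 0.4095 + 0.51 = 1.329 m, so I = I_cm + Md² gives I = 0.36414 + (4.2)(1.329)² = 7.7824 kg·m².
Thin ring: I_cm = MR² = (2.33)(0.139)² = 0.045018 kg·m²; centre at d = 0.4095 + 0.4095 + 0.51 + 0.51 + 0.139 = 1.978 m, so I = I_cm + Md² gives I = 0.045018 + (2.33)(1.978)² = 9.1611 kg·m².
Total I = 0.62828 + 7.7824 + 9.1611 = 17.572 kg·m².

17.6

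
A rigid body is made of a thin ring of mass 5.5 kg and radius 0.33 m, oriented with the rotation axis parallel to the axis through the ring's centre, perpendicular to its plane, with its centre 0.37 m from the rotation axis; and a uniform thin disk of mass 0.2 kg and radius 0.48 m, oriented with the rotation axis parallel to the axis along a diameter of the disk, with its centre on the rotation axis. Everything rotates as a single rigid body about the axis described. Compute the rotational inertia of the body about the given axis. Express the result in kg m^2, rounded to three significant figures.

1.36

Thin ring: I_cm = MR² = (5.5)(0.33)² = 0.59895 kg m^2; centre at d = 0.37 m, so the parallel axis theorem gives I = 0.59895 + (5.5)(0.37)² = 1.3519 kg m^2.
Thin disk: I_cm = (1/4)MR² = (1/4)(0.2)(0.48)² = 0.01152 kg m^2; axis through the centre, so I = 0.01152 kg m^2.
Total I = 1.3519 + 0.01152 = 1.3634 kg m^2.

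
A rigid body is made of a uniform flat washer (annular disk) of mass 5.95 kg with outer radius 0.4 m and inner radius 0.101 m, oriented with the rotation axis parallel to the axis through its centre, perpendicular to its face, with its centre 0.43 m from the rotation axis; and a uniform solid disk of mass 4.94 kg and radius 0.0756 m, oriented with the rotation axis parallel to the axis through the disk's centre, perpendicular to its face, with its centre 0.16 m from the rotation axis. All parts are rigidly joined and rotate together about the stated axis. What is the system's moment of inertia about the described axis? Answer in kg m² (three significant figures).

1.75

Annular disk: I_cm = (1/2)M(R²+r²) = (1/2)(5.95)[(0.4)² + (0.101)²] = 0.50635 kg m²; centre at d = 0.43 m, so I = I_cm + Md² gives I = 0.50635 + (5.95)(0.43)² = 1.6065 kg m².
Solid disk: I_cm = (1/2)MR² = (1/2)(4.94)(0.0756)² = 0.014117 kg m²; centre at d = 0.16 m, so I = I_cm + Md² gives I = 0.014117 + (4.94)(0.16)² = 0.14058 kg m².
Total I = 1.6065 + 0.14058 = 1.7471 kg m².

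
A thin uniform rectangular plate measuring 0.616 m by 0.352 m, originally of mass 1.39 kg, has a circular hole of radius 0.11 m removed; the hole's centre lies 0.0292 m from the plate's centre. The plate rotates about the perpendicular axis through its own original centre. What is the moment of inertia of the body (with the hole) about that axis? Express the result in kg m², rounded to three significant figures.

0.0566

Unpierced body about its centre: I₀ = (1/12)M(a²+b²) = (1/12)(1.39)[(0.616)² + (0.352)²] = 0.058306 kg m².
The removed disk has mass m = M·πr²/(ab) = (1.39)·π(0.11)²/(0.616·0.352) = 0.24368 kg (same uniform areal density).
Its moment of inertia about the rotation axis (parallel-axis theorem): I_hole = (1/2)mr² + md² = (1/2)(0.24368)(0.11)² + (0.24368)(0.0292)² = 0.0016821 kg m².
Treating the hole as negative mass, I = I₀ − I_hole = 0.058306 − 0.0016821 = 0.056624 kg m².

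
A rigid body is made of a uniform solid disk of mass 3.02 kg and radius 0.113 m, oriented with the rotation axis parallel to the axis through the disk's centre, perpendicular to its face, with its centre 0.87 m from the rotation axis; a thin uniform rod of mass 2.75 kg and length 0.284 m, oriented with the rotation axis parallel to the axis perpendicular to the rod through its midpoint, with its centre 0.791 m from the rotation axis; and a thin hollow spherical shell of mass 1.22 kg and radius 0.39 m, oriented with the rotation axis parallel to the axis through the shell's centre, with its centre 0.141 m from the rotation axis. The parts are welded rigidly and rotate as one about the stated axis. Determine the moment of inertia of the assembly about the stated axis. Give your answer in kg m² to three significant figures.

4.19

Solid disk: I_cm = (1/2)MR² = (1/2)(3.02)(0.113)² = 0.019281 kg m²; centre at d = 0.87 m, so the parallel axis theorem gives I = 0.019281 + (3.02)(0.87)² = 2.3051 kg m².
Thin rod: I_cm = (1/12)ML² = (1/12)(2.75)(0.284)² = 0.018484 kg m²; centre at d = 0.791 m, so the parallel axis theorem gives I = 0.018484 + (2.75)(0.791)² = 1.7391 kg m².
Spherical shell: I_cm = (2/3)MR² = (2/3)(1.22)(0.39)² = 0.12371 kg m²; centre at d = 0.141 m, so the parallel axis theorem gives I = 0.12371 + (1.22)(0.141)² = 0.14796 kg m².
Total I = 2.3051 + 1.7391 + 0.14796 = 4.1922 kg m².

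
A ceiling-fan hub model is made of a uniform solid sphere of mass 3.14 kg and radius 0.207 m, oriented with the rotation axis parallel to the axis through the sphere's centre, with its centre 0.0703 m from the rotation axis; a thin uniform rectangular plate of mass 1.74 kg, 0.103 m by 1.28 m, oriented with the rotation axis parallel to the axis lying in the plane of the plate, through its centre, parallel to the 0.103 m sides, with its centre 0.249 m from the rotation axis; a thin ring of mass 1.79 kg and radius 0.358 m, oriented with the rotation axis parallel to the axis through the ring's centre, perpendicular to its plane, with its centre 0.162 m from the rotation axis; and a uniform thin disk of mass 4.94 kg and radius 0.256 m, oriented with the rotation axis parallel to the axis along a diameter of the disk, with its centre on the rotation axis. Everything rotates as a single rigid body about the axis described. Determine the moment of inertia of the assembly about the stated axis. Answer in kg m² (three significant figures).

0.772

Solid sphere: I_cm = (2/5)MR² = (2/5)(3.14)(0.207)² = 0.053818 kg m²; centre at d = 0.0703 m, so I = I_cm + Md² gives I = 0.053818 + (3.14)(0.0703)² = 0.069337 kg m².
Rectangular plate: I_cm = (1/12)Mb² = (1/12)(1.74)(1.28)² = 0.23757 kg m²; centre at d = 0.249 m, so I = I_cm + Md² gives I = 0.23757 + (1.74)(0.249)² = 0.34545 kg m².
Thin ring: I_cm = MR² = (1.79)(0.358)² = 0.22941 kg m²; centre at d = 0.162 m, so I = I_cm + Md² gives I = 0.22941 + (1.79)(0.162)² = 0.27639 kg m².
Thin disk: I_cm = (1/4)MR² = (1/4)(4.94)(0.256)² = 0.080937 kg m²; axis through the centre, so I = 0.080937 kg m².
Total I = 0.069337 + 0.34545 + 0.27639 + 0.080937 = 0.77211 kg m².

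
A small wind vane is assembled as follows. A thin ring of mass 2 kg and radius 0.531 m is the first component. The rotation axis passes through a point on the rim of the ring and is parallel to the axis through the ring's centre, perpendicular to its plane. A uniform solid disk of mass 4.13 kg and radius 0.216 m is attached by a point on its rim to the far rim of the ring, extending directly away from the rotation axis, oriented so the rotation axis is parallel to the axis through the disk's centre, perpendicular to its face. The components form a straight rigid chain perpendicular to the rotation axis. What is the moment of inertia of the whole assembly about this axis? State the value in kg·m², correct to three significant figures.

Thin ring: I_cm = MR² = (2)(0.531)² = 0.56392 kg·m²; centre at d = 0.531 m, so the parallel axis theorem gives I = 0.56392 + (2)(0.531)² = 1.1278 kg·m².
Solid disk: I_cm = (1/2)MR² = (1/2)(4.13)(0.216)² = 0.096345 kg·m²; centre at d = 0.531 + 0.531 + 0.216 = 1.278 m, so the parallel axis theorem gives I = 0.096345 + (4.13)(1.278)² = 6.8418 kg·m².
Total I = 1.1278 + 6.8418 = 7.9697 kg·m².

7.97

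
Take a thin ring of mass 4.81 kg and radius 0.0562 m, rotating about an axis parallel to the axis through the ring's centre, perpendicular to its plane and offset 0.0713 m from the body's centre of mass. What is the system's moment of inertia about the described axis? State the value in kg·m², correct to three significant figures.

0.0396

I_cm = MR² = (4.81)(0.0562)² = 0.015192 kg·m²; centre at d = 0.0713 m, so the parallel axis theorem gives I = 0.015192 + (4.81)(0.0713)² = 0.039645 kg·m².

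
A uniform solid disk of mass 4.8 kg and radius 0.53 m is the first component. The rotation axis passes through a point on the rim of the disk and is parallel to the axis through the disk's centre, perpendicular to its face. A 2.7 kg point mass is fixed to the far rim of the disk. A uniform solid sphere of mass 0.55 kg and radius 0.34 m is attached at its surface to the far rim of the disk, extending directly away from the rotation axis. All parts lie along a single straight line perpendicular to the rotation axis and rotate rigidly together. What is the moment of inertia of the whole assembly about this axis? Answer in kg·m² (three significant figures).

6.16

Solid disk: I_cm = (1/2)MR² = (1/2)(4.8)(0.53)² = 0.67416 kg·m²; centre at d = 0.53 m, so I = I_cm + Md² gives I = 0.67416 + (4.8)(0.53)² = 2.0225 kg·m².
Point mass: I_cm = 0; centre at d = 0.53 + 0.53 = 1.06 m, so I = I_cm + Md² gives I = 0 + (2.7)(1.06)² = 3.0337 kg·m².
Solid sphere: I_cm = (2/5)MR² = (2/5)(0.55)(0.34)² = 0.025432 kg·m²; centre at d = 0.53 + 0.53 + 0.34 = 1.4 m, so I = I_cm + Md² gives I = 0.025432 + (0.55)(1.4)² = 1.1034 kg·m².
Total I = 2.0225 + 3.0337 + 1.1034 = 6.1596 kg·m².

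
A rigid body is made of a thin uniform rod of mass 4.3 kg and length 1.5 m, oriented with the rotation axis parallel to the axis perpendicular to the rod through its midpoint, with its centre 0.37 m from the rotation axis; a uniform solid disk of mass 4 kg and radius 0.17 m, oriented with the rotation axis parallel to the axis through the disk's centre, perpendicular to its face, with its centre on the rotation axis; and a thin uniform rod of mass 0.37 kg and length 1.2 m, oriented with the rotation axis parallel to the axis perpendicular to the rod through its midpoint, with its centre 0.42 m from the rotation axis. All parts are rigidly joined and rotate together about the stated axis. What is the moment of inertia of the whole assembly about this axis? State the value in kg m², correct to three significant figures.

1.56

Thin rod: I_cm = (1/12)ML² = (1/12)(4.3)(1.5)² = 0.80625 kg m²; centre at d = 0.37 m, so I = I_cm + Md² gives I = 0.80625 + (4.3)(0.37)² = 1.3949 kg m².
Solid disk: I_cm = (1/2)MR² = (1/2)(4)(0.17)² = 0.0578 kg m²; axis through the centre, so I = 0.0578 kg m².
Thin rod: I_cm = (1/12)ML² = (1/12)(0.37)(1.2)² = 0.0444 kg m²; centre at d = 0.42 m, so I = I_cm + Md² gives I = 0.0444 + (0.37)(0.42)² = 0.10967 kg m².
Total I = 1.3949 + 0.0578 + 0.10967 = 1.5624 kg m².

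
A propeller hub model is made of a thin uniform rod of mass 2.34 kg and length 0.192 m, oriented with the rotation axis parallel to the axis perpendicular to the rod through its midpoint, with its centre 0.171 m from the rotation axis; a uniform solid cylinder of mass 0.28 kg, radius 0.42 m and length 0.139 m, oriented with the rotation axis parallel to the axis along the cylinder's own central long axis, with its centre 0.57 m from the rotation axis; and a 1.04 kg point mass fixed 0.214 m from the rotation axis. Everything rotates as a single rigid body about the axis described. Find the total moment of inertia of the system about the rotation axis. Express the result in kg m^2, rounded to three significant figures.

Thin rod: I_cm = (1/12)ML² = (1/12)(2.34)(0.192)² = 0.0071885 kg m^2; centre at d = 0.171 m, so I = I_cm + Md² gives I = 0.0071885 + (2.34)(0.171)² = 0.075612 kg m^2.
Solid cylinder: I_cm = (1/2)MR² = (1/2)(0.28)(0.42)² = 0.024696 kg m^2; centre at d = 0.57 m, so I = I_cm + Md² gives I = 0.024696 + (0.28)(0.57)² = 0.11567 kg m^2.
Point mass: I_cm = 0; centre at d = 0.214 m, so I = I_cm + Md² gives I = 0 + (1.04)(0.214)² = 0.047628 kg m^2.
Total I = 0.075612 + 0.11567 + 0.047628 = 0.23891 kg m^2.

0.239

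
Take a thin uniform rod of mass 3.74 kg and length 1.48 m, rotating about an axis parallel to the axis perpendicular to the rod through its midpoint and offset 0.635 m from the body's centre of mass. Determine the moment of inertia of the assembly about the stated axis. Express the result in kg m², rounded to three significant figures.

I_cm = (1/12)ML² = (1/12)(3.74)(1.48)² = 0.68267 kg m²; centre at d = 0.635 m, so I = I_cm + Md² gives I = 0.68267 + (3.74)(0.635)² = 2.1907 kg m².

2.19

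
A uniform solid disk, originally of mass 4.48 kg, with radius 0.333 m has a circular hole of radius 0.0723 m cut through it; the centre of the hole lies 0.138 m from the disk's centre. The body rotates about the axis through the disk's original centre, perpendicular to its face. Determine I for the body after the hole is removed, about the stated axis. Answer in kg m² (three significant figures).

Unpierced body about its centre: I₀ = (1/2)MR² = (1/2)(4.48)(0.333)² = 0.24839 kg m².
The removed disk has mass m = M·(r/R)² = (4.48)(0.0723/0.333)² = 0.21119 kg (same uniform areal density).
Its moment of inertia about the rotation axis (parallel-axis theorem): I_hole = (1/2)mr² + md² = (1/2)(0.21119)(0.0723)² + (0.21119)(0.138)² = 0.0045738 kg m².
Treating the hole as negative mass, I = I₀ − I_hole = 0.24839 − 0.0045738 = 0.24382 kg m².

0.244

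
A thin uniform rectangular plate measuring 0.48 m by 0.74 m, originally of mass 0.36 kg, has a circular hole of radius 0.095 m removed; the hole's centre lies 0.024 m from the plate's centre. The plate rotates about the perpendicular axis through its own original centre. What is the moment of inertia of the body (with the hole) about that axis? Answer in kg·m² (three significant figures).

Unpierced body about its centre: I₀ = (1/12)M(a²+b²) = (1/12)(0.36)[(0.48)² + (0.74)²] = 0.02334 kg·m².
The removed disk has mass m = M·πr²/(ab) = (0.36)·π(0.095)²/(0.48·0.74) = 0.028736 kg (same uniform areal density).
Its moment of inertia about the rotation axis (parallel-axis theorem): I_hole = (1/2)mr² + md² = (1/2)(0.028736)(0.095)² + (0.028736)(0.024)² = 0.00014622 kg·m².
Treating the hole as negative mass, I = I₀ − I_hole = 0.02334 − 0.00014622 = 0.023194 kg·m².

0.0232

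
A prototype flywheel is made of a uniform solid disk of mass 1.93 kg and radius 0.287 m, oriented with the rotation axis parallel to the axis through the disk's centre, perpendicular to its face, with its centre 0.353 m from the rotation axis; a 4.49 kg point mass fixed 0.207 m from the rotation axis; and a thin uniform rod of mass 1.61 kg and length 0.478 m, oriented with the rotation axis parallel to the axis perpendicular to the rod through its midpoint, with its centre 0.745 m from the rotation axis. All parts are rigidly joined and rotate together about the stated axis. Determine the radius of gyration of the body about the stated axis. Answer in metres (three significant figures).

0.423

Solid disk: I_cm = (1/2)MR² = (1/2)(1.93)(0.287)² = 0.079486 kg m^2; centre at d = 0.353 m, so I = I_cm + Md² gives I = 0.079486 + (1.93)(0.353)² = 0.31998 kg m^2.
Point mass: I_cm = 0; centre at d = 0.207 m, so I = I_cm + Md² gives I = 0 + (4.49)(0.207)² = 0.19239 kg m^2.
Thin rod: I_cm = (1/12)ML² = (1/12)(1.61)(0.478)² = 0.030655 kg m^2; centre at d = 0.745 m, so I = I_cm + Md² gives I = 0.030655 + (1.61)(0.745)² = 0.92425 kg m^2.
Total I = 1.4366 kg m^2; total mass M = 8.03 kg.
k = √(I/M) = √(1.4366/8.03) = 0.42297 m.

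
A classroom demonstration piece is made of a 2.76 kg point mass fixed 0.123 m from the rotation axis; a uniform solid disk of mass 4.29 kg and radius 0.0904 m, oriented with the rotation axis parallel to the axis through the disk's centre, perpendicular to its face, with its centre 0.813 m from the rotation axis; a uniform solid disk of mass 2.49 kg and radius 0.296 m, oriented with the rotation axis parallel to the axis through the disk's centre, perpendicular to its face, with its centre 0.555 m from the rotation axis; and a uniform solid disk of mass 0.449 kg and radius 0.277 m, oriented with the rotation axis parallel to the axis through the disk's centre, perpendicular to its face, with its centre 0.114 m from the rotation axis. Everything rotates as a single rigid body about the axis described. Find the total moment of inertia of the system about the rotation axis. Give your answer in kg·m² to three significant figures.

3.79

Point mass: I_cm = 0; centre at d = 0.123 m, so I = I_cm + Md² gives I = 0 + (2.76)(0.123)² = 0.041756 kg·m².
Solid disk: I_cm = (1/2)MR² = (1/2)(4.29)(0.0904)² = 0.017529 kg·m²; centre at d = 0.813 m, so I = I_cm + Md² gives I = 0.017529 + (4.29)(0.813)² = 2.8531 kg·m².
Solid disk: I_cm = (1/2)MR² = (1/2)(2.49)(0.296)² = 0.10908 kg·m²; centre at d = 0.555 m, so I = I_cm + Md² gives I = 0.10908 + (2.49)(0.555)² = 0.87606 kg·m².
Solid disk: I_cm = (1/2)MR² = (1/2)(0.449)(0.277)² = 0.017226 kg·m²; centre at d = 0.114 m, so I = I_cm + Md² gives I = 0.017226 + (0.449)(0.114)² = 0.023061 kg·m².
Total I = 0.041756 + 2.8531 + 0.87606 + 0.023061 = 3.794 kg·m².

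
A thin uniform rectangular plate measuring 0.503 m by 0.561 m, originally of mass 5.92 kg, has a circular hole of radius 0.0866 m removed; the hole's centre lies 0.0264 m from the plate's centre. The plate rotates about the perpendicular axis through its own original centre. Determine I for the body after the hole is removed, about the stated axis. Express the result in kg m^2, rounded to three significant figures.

0.278

Unpierced body about its centre: I₀ = (1/12)M(a²+b²) = (1/12)(5.92)[(0.503)² + (0.561)²] = 0.28008 kg m^2.
The removed disk has mass m = M·πr²/(ab) = (5.92)·π(0.0866)²/(0.503·0.561) = 0.49428 kg (same uniform areal density).
Its moment of inertia about the rotation axis (parallel-axis theorem): I_hole = (1/2)mr² + md² = (1/2)(0.49428)(0.0866)² + (0.49428)(0.0264)² = 0.002198 kg m^2.
Treating the hole as negative mass, I = I₀ − I_hole = 0.28008 − 0.002198 = 0.27788 kg m^2.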